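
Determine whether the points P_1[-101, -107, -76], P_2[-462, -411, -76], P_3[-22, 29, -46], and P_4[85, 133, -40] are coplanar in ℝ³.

A normal to the plane through P_1, P_2, P_3 is n = P_1P_2 × P_1P_3 = (-9120, 10830, -25080).
The plane has equation n·P = 1668390. For P_4: n·P_4 = 1668390.
Equal, so P_4 lies in the plane and all four are coplanar.

Yes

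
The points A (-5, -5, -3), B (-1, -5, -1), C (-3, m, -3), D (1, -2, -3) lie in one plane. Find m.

-4

The points are coplanar iff AB · (AC × AD) = 0.
Expanding, this is linear in m: (-12)m + (-48) = 0.
So m = -4.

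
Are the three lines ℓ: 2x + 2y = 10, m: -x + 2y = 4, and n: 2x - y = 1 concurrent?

The three lines meet at one point iff the augmented coefficient matrix [aᵢ bᵢ cᵢ] has rank < 3, i.e. its determinant vanishes.
Here the determinant is 0.
It vanishes, so the lines are concurrent at (2, 3).

Yes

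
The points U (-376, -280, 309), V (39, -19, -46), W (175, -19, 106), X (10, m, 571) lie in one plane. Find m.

Normal to plane UVW: n = (39672, -111360, -35496); plane equation n·P = 5295864.
Requiring n·X = 5295864: (-111360)m + (-19871496) = 5295864.
So m = -226.

-226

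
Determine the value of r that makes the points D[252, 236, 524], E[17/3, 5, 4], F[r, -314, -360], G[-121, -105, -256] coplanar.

The points are coplanar iff DE · (DF × DG) = 0.
Expanding, this is linear in r: (-2860)r + (-572000/3) = 0.
So r = -200/3.

-200/3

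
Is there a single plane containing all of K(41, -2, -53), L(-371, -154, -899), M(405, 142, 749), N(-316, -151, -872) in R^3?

A normal to the plane through K, L, M is n = KL × KM = (-80, 22480, -4000).
The plane has equation n·P = 163760. For N: n·N = 118800.
118800 ≠ 163760, so N is off the plane.

No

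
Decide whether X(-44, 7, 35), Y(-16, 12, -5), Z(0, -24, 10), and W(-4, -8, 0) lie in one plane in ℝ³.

No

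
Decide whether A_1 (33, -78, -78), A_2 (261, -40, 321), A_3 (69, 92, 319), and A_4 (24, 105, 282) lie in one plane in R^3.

Yes

The four points are coplanar iff the 3×3 determinant with rows A_1A_2, A_1A_3, A_1A_4 is zero.
Rows: (228, 38, 399), (36, 170, 397), (-9, 183, 360).
Expanding along the first row: (228)(-11451) − (38)(16533) + (399)(8118) = 0.
Zero determinant ⇒ coplanar.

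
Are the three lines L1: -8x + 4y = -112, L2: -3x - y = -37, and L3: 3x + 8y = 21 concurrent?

No

Intersecting L1 and L2: solving the 2×2 system gives (x, y) = (13, -2).
Substitute into L3: (3)(13) + (8)(-2) = 23.
But L3 requires 21 ≠ 23, so the three lines have no common point.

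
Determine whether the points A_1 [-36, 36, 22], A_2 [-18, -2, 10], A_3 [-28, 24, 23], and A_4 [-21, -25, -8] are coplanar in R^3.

No

With A_1 as base: A_1A_2 = (18, -38, -12), A_1A_3 = (8, -12, 1), A_1A_4 = (15, -61, -30).
A_1A_3 × A_1A_4 = (421, 255, -308).
A_1A_2 · (A_1A_3 × A_1A_4) = 1584.
Since 1584 ≠ 0, the four points are not coplanar.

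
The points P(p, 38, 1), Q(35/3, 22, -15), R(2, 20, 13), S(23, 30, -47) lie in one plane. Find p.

7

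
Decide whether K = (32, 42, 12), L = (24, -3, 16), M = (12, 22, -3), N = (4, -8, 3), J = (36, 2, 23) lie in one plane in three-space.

The plane through K, L, M has normal n = KL × KM = (755, -200, -740) and equation n·P = 6880.
Checking the remaining points: n·N = 2400, n·J = 9760.
Since n·N = 2400 ≠ 6880, N is off the plane and the points are not all coplanar.

No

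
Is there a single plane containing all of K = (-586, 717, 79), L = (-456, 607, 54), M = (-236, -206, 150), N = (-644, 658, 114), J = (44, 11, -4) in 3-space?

The plane through K, L, M has normal n = KL × KM = (-30885, -17980, -81490) and equation n·P = -1230760.
Checking the remaining points: n·N = -1230760, n·J = -1230760.
All equal -1230760, so all 5 points lie in one plane.

Yes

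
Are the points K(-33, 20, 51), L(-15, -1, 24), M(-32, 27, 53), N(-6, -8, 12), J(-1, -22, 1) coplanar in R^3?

The plane through K, L, M has normal n = KL × KM = (147, -63, 147) and equation n·P = 1386.
Checking the remaining points: n·N = 1386, n·J = 1386.
All equal 1386, so all 5 points lie in one plane.

Yes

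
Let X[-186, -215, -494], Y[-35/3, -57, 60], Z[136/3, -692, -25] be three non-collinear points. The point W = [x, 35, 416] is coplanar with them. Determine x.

305/3

A normal to the plane is n = XY × XZ = (338360, 139189/3, -359123/3).
W lies in the plane iff n · XW = 0.
This gives (338360)x + (-103199800/3) = 0, so x = 305/3.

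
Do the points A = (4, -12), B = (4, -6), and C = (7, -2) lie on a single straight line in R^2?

No

AB = (0, 6), AC = (3, 10).
Twice the signed area of △ABC is (0)(10) − (6)(3) = -18.
The area is nonzero, so the three points are not collinear.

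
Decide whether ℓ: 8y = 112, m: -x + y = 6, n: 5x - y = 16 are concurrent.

No

The three lines meet at one point iff the augmented coefficient matrix [aᵢ bᵢ cᵢ] has rank < 3, i.e. its determinant vanishes.
Here the determinant is -80.
Nonzero, so no common point exists.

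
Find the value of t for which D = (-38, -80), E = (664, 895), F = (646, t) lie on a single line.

870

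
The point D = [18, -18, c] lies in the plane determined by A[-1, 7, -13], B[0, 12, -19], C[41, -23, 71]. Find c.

41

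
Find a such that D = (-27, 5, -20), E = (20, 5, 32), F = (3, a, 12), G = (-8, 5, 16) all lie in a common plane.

5

The points are coplanar iff DE · (DF × DG) = 0.
Expanding, this is linear in a: (704)a + (-3520) = 0.
So a = 5.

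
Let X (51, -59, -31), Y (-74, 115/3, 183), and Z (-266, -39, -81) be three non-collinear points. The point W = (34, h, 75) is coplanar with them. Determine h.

The plane through X, Y, Z has equation −(27440/3)x − 74088y + (85064/3)z = 9077152/3.
Substituting W: (-74088)h + (5446840/3) = 9077152/3, so h = -49/3.

-49/3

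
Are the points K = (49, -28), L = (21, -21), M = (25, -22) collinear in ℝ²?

Yes

KL = (-28, 7), KM = (-24, 6).
Checking proportionality: KM = 6/7·KL, so the vectors are parallel and the points are collinear.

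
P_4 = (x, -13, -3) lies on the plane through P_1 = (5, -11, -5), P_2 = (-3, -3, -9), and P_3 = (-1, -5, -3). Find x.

7

A normal to the plane is n = P_1P_2 × P_1P_3 = (40, 40, 0).
P_4 lies in the plane iff n · P_1P_4 = 0.
This gives (40)x + (-280) = 0, so x = 7.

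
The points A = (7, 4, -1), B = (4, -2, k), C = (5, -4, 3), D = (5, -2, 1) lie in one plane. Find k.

-1

Coplanarity ⇔ det[AB; AC; AD] = 0.
Expanding, this is linear in k: (-4)k + (-4) = 0.
So k = -1.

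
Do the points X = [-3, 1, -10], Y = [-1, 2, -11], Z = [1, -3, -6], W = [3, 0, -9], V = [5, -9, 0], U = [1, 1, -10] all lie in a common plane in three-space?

Yes

The plane through X, Y, Z has normal n = XY × XZ = (0, -12, -12) and equation n·P = 108.
Checking the remaining points: n·W = 108, n·V = 108, n·U = 108.
All equal 108, so all 6 points lie in one plane.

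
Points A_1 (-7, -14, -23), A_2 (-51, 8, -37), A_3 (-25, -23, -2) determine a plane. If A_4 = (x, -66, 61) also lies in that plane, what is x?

-23

Coplanarity requires A_1A_2 · (A_1A_3 × A_1A_4) = 0.
A_1A_2 = (-44, 22, -14), A_1A_3 = (-18, -9, 21); the triple product is linear in x with coefficient 336 and constant term 7728.
Setting it to zero: x = -23.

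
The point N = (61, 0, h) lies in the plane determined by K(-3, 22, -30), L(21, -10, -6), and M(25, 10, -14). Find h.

4

Coplanarity requires KL · (KM × KN) = 0.
KL = (24, -32, 24), KM = (28, -12, 16); the triple product is linear in h with coefficient 608 and constant term -2432.
Setting it to zero: h = 4.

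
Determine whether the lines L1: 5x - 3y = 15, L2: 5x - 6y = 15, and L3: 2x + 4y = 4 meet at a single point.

No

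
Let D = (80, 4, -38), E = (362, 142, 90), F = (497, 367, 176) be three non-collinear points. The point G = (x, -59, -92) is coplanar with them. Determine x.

-37

The plane through D, E, F has equation −16932x − 6972y + 44820z = -3085608.
Substituting G: (-16932)x + (-3712092) = -3085608, so x = -37.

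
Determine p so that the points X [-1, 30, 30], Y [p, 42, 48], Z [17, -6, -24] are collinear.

-7

Collinearity requires XY × XZ = 0; each component is linear in p.
The y-component gives (54)p + (378) = 0, so p = -7.
The remaining components then also vanish.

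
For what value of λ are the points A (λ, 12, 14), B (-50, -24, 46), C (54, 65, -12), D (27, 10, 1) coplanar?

6

The points are coplanar iff AB · (AC × AD) = 0.
Expanding, this is linear in λ: (2033)λ + (-12198) = 0.
So λ = 6.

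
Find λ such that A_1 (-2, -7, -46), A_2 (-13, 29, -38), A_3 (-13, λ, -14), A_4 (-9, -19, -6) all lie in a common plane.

5

Coplanarity ⇔ det[A_1A_2; A_1A_3; A_1A_4] = 0.
Expanding, this is linear in λ: (-384)λ + (1920) = 0.
So λ = 5.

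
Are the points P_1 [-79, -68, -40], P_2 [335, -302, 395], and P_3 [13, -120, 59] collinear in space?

No

P_1P_2 = (414, -234, 435), P_1P_3 = (92, -52, 99).
Comparing components 2 and 3: (-234)(99) − (435)(-52) = -546 ≠ 0, so P_1P_2 and P_1P_3 are not parallel and the points are not collinear.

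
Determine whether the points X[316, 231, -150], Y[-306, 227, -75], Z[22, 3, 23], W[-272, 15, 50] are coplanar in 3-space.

The four points are coplanar iff the 3×3 determinant with rows XY, XZ, XW is zero.
Rows: (-622, -4, 75), (-294, -228, 173), (-588, -216, 200).
Expanding along the first row: (-622)(-8232) − (-4)(42924) + (75)(-70560) = 0.
Zero determinant ⇒ coplanar.

Yes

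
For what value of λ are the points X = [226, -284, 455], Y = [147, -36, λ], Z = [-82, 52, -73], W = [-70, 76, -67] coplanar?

256

Coplanarity ⇔ det[XY; XZ; XW] = 0.
Expanding, this is linear in λ: (-11424)λ + (2924544) = 0.
So λ = 256.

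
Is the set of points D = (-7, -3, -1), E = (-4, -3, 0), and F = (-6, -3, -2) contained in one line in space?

No

DE = (3, 0, 1), DF = (1, 0, -1).
Comparing components 3 and 1: (1)(1) − (3)(-1) = 4 ≠ 0, so DE and DF are not parallel and the points are not collinear.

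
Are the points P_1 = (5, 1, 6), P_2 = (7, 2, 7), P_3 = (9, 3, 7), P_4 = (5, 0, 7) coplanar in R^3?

The four points are coplanar iff the 3×3 determinant with rows P_1P_2, P_1P_3, P_1P_4 is zero.
Rows: (2, 1, 1), (4, 2, 1), (0, -1, 1).
Expanding along the first row: (2)(3) − (1)(4) + (1)(-4) = -2.
Nonzero ⇒ not coplanar.

No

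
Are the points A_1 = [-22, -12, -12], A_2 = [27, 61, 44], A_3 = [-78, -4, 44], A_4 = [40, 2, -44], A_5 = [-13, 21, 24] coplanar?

Yes

The plane through A_1, A_2, A_3 has normal n = A_1A_2 × A_1A_3 = (3640, -5880, 4480) and equation n·P = -63280.
Checking the remaining points: n·A_4 = -63280, n·A_5 = -63280.
All equal -63280, so all 5 points lie in one plane.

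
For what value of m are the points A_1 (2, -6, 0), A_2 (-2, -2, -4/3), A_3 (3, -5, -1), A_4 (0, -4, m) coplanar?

-2/3

Coplanarity ⇔ det[A_1A_2; A_1A_3; A_1A_4] = 0.
Expanding, this is linear in m: (-8)m + (-16/3) = 0.
So m = -2/3.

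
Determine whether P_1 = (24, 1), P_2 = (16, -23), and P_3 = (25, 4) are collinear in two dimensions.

Yes

P_1P_2 = (-8, -24), P_1P_3 = (1, 3).
Checking proportionality: P_1P_3 = -1/8·P_1P_2, so the vectors are parallel and the points are collinear.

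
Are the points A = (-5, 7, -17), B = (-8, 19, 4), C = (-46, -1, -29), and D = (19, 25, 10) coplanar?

No

A normal to the plane through A, B, C is n = AB × AC = (24, -897, 516).
The plane has equation n·P = -15171. For D: n·D = -16809.
-16809 ≠ -15171, so D is off the plane.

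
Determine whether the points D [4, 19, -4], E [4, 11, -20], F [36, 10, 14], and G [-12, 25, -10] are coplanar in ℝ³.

A normal to the plane through D, E, F is n = DE × DF = (-288, -512, 256).
The plane has equation n·P = -11904. For G: n·G = -11904.
Equal, so G lies in the plane and all four are coplanar.

Yes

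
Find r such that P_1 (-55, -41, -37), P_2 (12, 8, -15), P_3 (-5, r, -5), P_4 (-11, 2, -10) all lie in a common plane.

9

Coplanarity ⇔ det[P_1P_2; P_1P_3; P_1P_4] = 0.
Expanding, this is linear in r: (841)r + (-7569) = 0.
So r = 9.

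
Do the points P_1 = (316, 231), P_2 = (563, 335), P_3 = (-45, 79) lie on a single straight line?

Yes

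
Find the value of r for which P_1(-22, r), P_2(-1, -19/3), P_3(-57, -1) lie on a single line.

-13/3

The three points are collinear iff det[P_1P_2; P_1P_3] = 0.
This determinant is linear in r: (-56)r + (-728/3) = 0, so r = -13/3.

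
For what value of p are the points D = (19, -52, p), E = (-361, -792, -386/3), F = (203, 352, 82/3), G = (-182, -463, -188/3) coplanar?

-26/3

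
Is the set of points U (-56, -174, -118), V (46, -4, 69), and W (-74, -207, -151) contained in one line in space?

UV = (102, 170, 187), UW = (-18, -33, -33).
Comparing components 2 and 3: (170)(-33) − (187)(-33) = 561 ≠ 0, so UV and UW are not parallel and the points are not collinear.

No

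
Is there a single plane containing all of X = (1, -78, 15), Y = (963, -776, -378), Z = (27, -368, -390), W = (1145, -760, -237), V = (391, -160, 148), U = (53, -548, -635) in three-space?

Yes

The plane through X, Y, Z has normal n = XY × XZ = (168720, 379392, -260832) and equation n·P = -33336336.
Checking the remaining points: n·W = -33336336, n·V = -33336336, n·U = -33336336.
All equal -33336336, so all 6 points lie in one plane.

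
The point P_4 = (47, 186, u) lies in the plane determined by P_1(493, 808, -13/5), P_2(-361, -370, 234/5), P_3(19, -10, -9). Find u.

The plane through P_1, P_2, P_3 has equation (239742/5)x − (144406/5)y + 140200z = -309842/5.
Substituting P_4: (140200)u + (-15591642/5) = -309842/5, so u = 109/5.

109/5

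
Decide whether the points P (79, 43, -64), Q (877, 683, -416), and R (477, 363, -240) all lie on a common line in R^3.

No

PQ = (798, 640, -352), PR = (398, 320, -176).
Comparing components 3 and 1: (-352)(398) − (798)(-176) = 352 ≠ 0, so PQ and PR are not parallel and the points are not collinear.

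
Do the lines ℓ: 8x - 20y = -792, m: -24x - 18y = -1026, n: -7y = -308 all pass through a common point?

No

Intersecting ℓ and m: solving the 2×2 system gives (x, y) = (261/26, 567/13).
Substitute into n: (0)(261/26) + (-7)(567/13) = -3969/13.
But n requires -308 ≠ -3969/13, so the three lines have no common point.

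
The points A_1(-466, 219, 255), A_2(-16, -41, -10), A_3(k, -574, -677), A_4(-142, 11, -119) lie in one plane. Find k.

879

Coplanarity ⇔ det[A_1A_2; A_1A_3; A_1A_4] = 0.
Expanding, this is linear in k: (-42120)k + (37023480) = 0.
So k = 879.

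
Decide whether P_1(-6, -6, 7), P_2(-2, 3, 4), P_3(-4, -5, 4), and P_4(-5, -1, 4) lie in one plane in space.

No

The four points are coplanar iff the 3×3 determinant with rows P_1P_2, P_1P_3, P_1P_4 is zero.
Rows: (4, 9, -3), (2, 1, -3), (1, 5, -3).
Expanding along the first row: (4)(12) − (9)(-3) + (-3)(9) = 48.
Nonzero ⇒ not coplanar.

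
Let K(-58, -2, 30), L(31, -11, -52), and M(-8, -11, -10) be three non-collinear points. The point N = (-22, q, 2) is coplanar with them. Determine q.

A normal to the plane is n = KL × KM = (-378, -540, -351).
N lies in the plane iff n · KN = 0.
This gives (-540)q + (-4860) = 0, so q = -9.

-9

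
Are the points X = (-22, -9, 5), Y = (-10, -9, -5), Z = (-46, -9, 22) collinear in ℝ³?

No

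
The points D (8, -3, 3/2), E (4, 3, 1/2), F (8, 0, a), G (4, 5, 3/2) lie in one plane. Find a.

Normal to plane DEG: n = (8, 4, -8); plane equation n·P = 40.
Requiring n·F = 40: (-8)a + (64) = 40.
So a = 3.

3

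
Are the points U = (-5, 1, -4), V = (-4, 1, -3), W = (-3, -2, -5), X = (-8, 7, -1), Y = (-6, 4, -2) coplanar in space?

The plane through U, V, W has normal n = UV × UW = (3, 3, -3) and equation n·P = 0.
Checking the remaining points: n·X = 0, n·Y = 0.
All equal 0, so all 5 points lie in one plane.

Yes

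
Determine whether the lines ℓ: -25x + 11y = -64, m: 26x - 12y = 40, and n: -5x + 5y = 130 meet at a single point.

The three lines meet at one point iff the augmented coefficient matrix [aᵢ bᵢ cᵢ] has rank < 3, i.e. its determinant vanishes.
Here the determinant is 140.
Nonzero, so no common point exists.

No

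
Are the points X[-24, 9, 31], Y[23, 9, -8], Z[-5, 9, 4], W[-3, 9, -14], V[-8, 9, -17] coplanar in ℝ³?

Yes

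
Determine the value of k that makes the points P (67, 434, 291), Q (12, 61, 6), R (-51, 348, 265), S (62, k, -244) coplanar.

Normal to plane PQR: n = (-14812, 32200, -39284); plane equation n·X = 1550752.
Requiring n·S = 1550752: (32200)k + (8666952) = 1550752.
So k = -221.

-221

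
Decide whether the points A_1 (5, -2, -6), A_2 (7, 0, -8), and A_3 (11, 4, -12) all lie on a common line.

A_1A_2 = (2, 2, -2), A_1A_3 = (6, 6, -6).
A_1A_2 × A_1A_3 = (0, 0, 0).
The cross product vanishes, so the three points are collinear.

Yes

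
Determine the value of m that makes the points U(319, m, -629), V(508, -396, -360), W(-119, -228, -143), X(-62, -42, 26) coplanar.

-702

Coplanarity ⇔ det[UV; UW; UX] = 0.
Expanding, this is linear in m: (-118332)m + (-83069064) = 0.
So m = -702.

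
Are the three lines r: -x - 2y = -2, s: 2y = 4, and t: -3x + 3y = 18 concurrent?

No

Intersecting r and s: solving the 2×2 system gives (x, y) = (-2, 2).
Substitute into t: (-3)(-2) + (3)(2) = 12.
But t requires 18 ≠ 12, so the three lines have no common point.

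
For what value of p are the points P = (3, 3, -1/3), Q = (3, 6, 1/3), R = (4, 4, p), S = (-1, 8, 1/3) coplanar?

0

Normal to plane PQS: n = (-4/3, -8/3, 12); plane equation n·X = -16.
Requiring n·R = -16: (12)p + (-16) = -16.
So p = 0.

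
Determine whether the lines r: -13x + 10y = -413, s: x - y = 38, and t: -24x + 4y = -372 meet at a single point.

The three lines meet at one point iff the augmented coefficient matrix [aᵢ bᵢ cᵢ] has rank < 3, i.e. its determinant vanishes.
Here the determinant is 0.
It vanishes, so the lines are concurrent at (11, -27).

Yes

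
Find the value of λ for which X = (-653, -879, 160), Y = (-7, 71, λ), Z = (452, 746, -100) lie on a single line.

8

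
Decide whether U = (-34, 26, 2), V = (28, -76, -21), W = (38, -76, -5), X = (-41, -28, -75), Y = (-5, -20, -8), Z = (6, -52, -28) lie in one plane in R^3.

No

The plane through U, V, W has normal n = UV × UW = (-1632, -1222, 1020) and equation n·P = 25756.
Checking the remaining points: n·X = 24628, n·Y = 24440, n·Z = 25192.
Since n·X = 24628 ≠ 25756, X is off the plane and the points are not all coplanar.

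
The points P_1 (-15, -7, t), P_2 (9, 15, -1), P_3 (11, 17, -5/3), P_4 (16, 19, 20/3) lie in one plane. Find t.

1/3

The points are coplanar iff P_1P_2 · (P_1P_3 × P_1P_4) = 0.
Expanding, this is linear in t: (6)t + (-2) = 0.
So t = 1/3.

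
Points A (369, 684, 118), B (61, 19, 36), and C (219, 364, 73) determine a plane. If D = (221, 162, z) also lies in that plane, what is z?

Coplanarity requires AB · (AC × AD) = 0.
AB = (-308, -665, -82), AC = (-150, -320, -45); the triple product is linear in z with coefficient -1190 and constant term 409360.
Setting it to zero: z = 344.

344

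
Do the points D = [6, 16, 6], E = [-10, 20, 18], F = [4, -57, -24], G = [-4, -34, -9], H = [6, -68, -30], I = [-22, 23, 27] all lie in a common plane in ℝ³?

The plane through D, E, F has normal n = DE × DF = (756, -504, 1176) and equation n·P = 3528.
Checking the remaining points: n·G = 3528, n·H = 3528, n·I = 3528.
All equal 3528, so all 6 points lie in one plane.

Yes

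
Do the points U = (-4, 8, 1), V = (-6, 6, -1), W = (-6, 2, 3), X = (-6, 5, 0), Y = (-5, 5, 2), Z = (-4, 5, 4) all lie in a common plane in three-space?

The plane through U, V, W has normal n = UV × UW = (-16, 8, 8) and equation n·P = 136.
Checking the remaining points: n·X = 136, n·Y = 136, n·Z = 136.
All equal 136, so all 6 points lie in one plane.

Yes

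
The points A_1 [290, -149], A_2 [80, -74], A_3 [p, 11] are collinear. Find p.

-158

Collinearity: (A_3 − A_1) must be parallel to (A_2 − A_1) = (-210, 75).
Cross-multiplying the components: (p − 290)·(75) = (160)·(-210).
Solving gives p = -158.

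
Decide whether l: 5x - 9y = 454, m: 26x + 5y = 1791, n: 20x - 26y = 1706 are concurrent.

Yes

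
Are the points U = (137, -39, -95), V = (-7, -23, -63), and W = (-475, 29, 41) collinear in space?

Yes

UV = (-144, 16, 32), UW = (-612, 68, 136).
Each component of UW is 17/4 times the corresponding component of UV, so UW = 17/4·UV and the points are collinear.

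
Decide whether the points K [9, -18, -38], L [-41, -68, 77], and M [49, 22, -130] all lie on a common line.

KL = (-50, -50, 115), KM = (40, 40, -92).
KL × KM = (0, 0, 0).
The cross product vanishes, so the three points are collinear.

Yes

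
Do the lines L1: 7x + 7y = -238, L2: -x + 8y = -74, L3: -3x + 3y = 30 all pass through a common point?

Intersecting L1 and L2: solving the 2×2 system gives (x, y) = (-22, -12).
Substitute into L3: (-3)(-22) + (3)(-12) = 30.
This equals 30, so (-22, -12) lies on all three lines and they are concurrent.

Yes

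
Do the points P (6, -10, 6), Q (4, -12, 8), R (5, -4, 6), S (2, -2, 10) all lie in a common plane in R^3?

With P as base: PQ = (-2, -2, 2), PR = (-1, 6, 0), PS = (-4, 8, 4).
PR × PS = (24, 4, 16).
PQ · (PR × PS) = -24.
Since -24 ≠ 0, the four points are not coplanar.

No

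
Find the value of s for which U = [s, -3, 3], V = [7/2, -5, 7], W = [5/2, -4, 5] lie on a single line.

Collinearity requires UV × UW = 0; each component is linear in s.
The y-component gives (-2)s + (3) = 0, so s = 3/2.
The remaining components then also vanish.

3/2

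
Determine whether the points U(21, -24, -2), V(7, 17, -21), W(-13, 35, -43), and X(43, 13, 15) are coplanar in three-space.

The four points are coplanar iff the 3×3 determinant with rows UV, UW, UX is zero.
Rows: (-14, 41, -19), (-34, 59, -41), (22, 37, 17).
Expanding along the first row: (-14)(2520) − (41)(324) + (-19)(-2556) = 0.
Zero determinant ⇒ coplanar.

Yes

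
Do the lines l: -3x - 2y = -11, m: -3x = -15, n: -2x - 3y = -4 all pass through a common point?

Yes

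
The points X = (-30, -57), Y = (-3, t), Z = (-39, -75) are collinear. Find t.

-3

Collinearity: (Y − X) must be parallel to (Z − X) = (-9, -18).
Cross-multiplying the components: (t − (-57))·(-9) = (27)·(-18).
Solving gives t = -3.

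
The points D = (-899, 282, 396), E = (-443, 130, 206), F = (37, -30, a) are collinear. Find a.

6

Direction DE = (456, -152, -190). From the x-coordinate of F, the parameter along the line is τ = (37 − (-899))/456 = 39/19.
Then a = 396 + 39/19·(-190) = 6.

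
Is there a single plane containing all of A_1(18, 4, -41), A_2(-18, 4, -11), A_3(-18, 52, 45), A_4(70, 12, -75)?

Yes

The four points are coplanar iff the 3×3 determinant with rows A_1A_2, A_1A_3, A_1A_4 is zero.
Rows: (-36, 0, 30), (-36, 48, 86), (52, 8, -34).
Expanding along the first row: (-36)(-2320) − (0)(-3248) + (30)(-2784) = 0.
Zero determinant ⇒ coplanar.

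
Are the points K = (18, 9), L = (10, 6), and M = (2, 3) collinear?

Yes

KL = (-8, -3), KM = (-16, -6).
Checking proportionality: KM = 2·KL, so the vectors are parallel and the points are collinear.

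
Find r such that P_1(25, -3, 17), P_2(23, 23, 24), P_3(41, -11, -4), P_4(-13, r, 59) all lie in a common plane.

Coplanarity ⇔ det[P_1P_2; P_1P_3; P_1P_4] = 0.
Expanding, this is linear in r: (70)r + (2030) = 0.
So r = -29.

-29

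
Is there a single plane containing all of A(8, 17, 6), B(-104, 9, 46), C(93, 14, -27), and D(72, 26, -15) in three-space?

A normal to the plane through A, B, C is n = AB × AC = (384, -296, 1016).
The plane has equation n·P = 4136. For D: n·D = 4712.
4712 ≠ 4136, so D is off the plane.

No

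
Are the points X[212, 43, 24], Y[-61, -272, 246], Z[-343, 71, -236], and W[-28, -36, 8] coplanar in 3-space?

No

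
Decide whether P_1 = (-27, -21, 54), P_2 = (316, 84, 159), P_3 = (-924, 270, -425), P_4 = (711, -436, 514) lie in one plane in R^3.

No

With P_1 as base: P_1P_2 = (343, 105, 105), P_1P_3 = (-897, 291, -479), P_1P_4 = (738, -415, 460).
P_1P_3 × P_1P_4 = (-64925, 59118, 157497).
P_1P_2 · (P_1P_3 × P_1P_4) = 475300.
Since 475300 ≠ 0, the four points are not coplanar.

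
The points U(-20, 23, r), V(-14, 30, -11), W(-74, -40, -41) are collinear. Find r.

Collinearity requires UV × UW = 0; each component is linear in r.
The x-component gives (-70)r + (-980) = 0, so r = -14.
The remaining components then also vanish.

-14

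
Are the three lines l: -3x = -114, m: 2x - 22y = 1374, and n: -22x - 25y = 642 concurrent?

Lines aᵢx + bᵢy = cᵢ with pairwise distinct directions are concurrent exactly when det[aᵢ bᵢ cᵢ] = 0.
Here the determinant is 198.
Nonzero, so no common point exists.

No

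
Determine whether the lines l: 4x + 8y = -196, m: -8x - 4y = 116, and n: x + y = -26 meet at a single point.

The three lines meet at one point iff the augmented coefficient matrix [aᵢ bᵢ cᵢ] has rank < 3, i.e. its determinant vanishes.
Here the determinant is 0.
It vanishes, so the lines are concurrent at (-3, -23).

Yes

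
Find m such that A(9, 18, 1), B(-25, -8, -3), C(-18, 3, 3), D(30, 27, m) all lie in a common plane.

-3

The points are coplanar iff AB · (AC × AD) = 0.
Expanding, this is linear in m: (-192)m + (-576) = 0.
So m = -3.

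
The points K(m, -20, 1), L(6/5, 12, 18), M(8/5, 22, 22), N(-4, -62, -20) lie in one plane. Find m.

-6/5

Coplanarity ⇔ det[KL; KM; KN] = 0.
Expanding, this is linear in m: (84)m + (504/5) = 0.
So m = -6/5.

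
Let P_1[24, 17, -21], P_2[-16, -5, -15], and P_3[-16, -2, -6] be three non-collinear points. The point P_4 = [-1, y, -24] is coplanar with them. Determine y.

1

A normal to the plane is n = P_1P_2 × P_1P_3 = (-216, 360, -120).
P_4 lies in the plane iff n · P_1P_4 = 0.
This gives (360)y + (-360) = 0, so y = 1.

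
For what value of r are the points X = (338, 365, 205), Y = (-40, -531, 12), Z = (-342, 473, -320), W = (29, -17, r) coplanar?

11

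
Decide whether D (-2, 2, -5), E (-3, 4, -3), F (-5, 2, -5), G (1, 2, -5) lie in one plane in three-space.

Yes

A normal to the plane through D, E, F is n = DE × DF = (0, -6, 6).
The plane has equation n·P = -42. For G: n·G = -42.
Equal, so G lies in the plane and all four are coplanar.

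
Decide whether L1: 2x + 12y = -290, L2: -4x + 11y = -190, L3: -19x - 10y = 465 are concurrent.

No

Intersecting L1 and L2: solving the 2×2 system gives (x, y) = (-13, -22).
Substitute into L3: (-19)(-13) + (-10)(-22) = 467.
But L3 requires 465 ≠ 467, so the three lines have no common point.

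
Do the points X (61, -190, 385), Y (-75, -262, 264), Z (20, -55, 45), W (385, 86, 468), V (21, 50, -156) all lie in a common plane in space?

The plane through X, Y, Z has normal n = XY × XZ = (40815, -41279, -21312) and equation n·P = 2127605.
Checking the remaining points: n·W = 2189765, n·V = 2117837.
Since n·W = 2189765 ≠ 2127605, W is off the plane and the points are not all coplanar.

No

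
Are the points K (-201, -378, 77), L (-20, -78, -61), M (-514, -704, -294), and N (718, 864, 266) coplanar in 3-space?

No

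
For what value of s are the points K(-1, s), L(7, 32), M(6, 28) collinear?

0

The three points are collinear iff det[KL; KM] = 0.
This determinant is linear in s: (-1)s + (0) = 0, so s = 0.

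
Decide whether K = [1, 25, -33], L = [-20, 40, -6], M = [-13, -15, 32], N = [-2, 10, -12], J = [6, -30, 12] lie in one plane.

No

The plane through K, L, M has normal n = KL × KM = (2055, 987, 1050) and equation n·P = -7920.
Checking the remaining points: n·N = -6840, n·J = -4680.
Since n·N = -6840 ≠ -7920, N is off the plane and the points are not all coplanar.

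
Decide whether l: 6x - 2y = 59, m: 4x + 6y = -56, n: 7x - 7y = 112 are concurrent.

Lines aᵢx + bᵢy = cᵢ with pairwise distinct directions are concurrent exactly when det[aᵢ bᵢ cᵢ] = 0.
Here the determinant is -770.
Nonzero, so no common point exists.

No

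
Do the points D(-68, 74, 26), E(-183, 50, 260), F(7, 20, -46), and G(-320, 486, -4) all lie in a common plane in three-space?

The four points are coplanar iff the 3×3 determinant with rows DE, DF, DG is zero.
Rows: (-115, -24, 234), (75, -54, -72), (-252, 412, -30).
Expanding along the first row: (-115)(31284) − (-24)(-20394) + (234)(17292) = -40788.
Nonzero ⇒ not coplanar.

No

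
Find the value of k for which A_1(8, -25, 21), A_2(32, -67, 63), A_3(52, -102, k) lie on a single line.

Direction A_1A_2 = (24, -42, 42). From the x-coordinate of A_3, the parameter along the line is τ = (52 − 8)/24 = 11/6.
Then k = 21 + 11/6·(42) = 98.

98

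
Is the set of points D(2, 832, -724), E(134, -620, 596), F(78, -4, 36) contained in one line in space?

Yes

DE = (132, -1452, 1320), DF = (76, -836, 760).
DE × DF = (0, 0, 0).
The cross product vanishes, so the three points are collinear.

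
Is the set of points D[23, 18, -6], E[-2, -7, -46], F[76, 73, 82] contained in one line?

No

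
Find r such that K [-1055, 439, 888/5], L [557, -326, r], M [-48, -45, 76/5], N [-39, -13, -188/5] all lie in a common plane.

-481/5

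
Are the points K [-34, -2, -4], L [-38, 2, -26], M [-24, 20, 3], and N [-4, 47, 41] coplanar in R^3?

No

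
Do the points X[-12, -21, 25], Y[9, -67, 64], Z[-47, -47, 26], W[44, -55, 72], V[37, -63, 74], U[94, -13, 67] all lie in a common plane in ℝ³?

The plane through X, Y, Z has normal n = XY × XZ = (968, -1386, -2156) and equation n·P = -36410.
Checking the remaining points: n·W = -36410, n·V = -36410, n·U = -35442.
Since n·U = -35442 ≠ -36410, U is off the plane and the points are not all coplanar.

No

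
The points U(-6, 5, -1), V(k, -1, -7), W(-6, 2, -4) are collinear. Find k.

-6

Direction UW = (0, -3, -3). From the y-coordinate of V, the parameter along the line is τ = (-1 − 5)/(-3) = 2.
Then k = (-6) + 2·(0) = -6.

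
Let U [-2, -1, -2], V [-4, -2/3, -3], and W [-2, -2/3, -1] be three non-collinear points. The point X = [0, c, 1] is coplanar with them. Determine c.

Coplanarity requires UV · (UW × UX) = 0.
UV = (-2, 1/3, -1), UW = (0, 1/3, 1); the triple product is linear in c with coefficient 2 and constant term 4/3.
Setting it to zero: c = -2/3.

-2/3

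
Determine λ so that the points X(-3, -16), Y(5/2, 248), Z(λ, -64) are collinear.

Collinearity: (Z − X) must be parallel to (Y − X) = (11/2, 264).
Cross-multiplying the components: (λ − (-3))·(264) = (-48)·(11/2).
Solving gives λ = -4.

-4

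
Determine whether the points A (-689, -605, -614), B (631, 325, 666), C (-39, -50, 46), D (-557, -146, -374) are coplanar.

With A as base: AB = (1320, 930, 1280), AC = (650, 555, 660), AD = (132, 459, 240).
AC × AD = (-169740, -68880, 225090).
AB · (AC × AD) = 0.
The scalar triple product vanishes, so the four points are coplanar.

Yes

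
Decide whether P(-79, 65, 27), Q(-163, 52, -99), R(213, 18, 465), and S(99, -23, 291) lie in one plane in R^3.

The four points are coplanar iff the 3×3 determinant with rows PQ, PR, PS is zero.
Rows: (-84, -13, -126), (292, -47, 438), (178, -88, 264).
Expanding along the first row: (-84)(26136) − (-13)(-876) + (-126)(-17330) = -23232.
Nonzero ⇒ not coplanar.

No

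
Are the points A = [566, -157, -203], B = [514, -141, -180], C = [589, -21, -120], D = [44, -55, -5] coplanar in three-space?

No

A normal to the plane through A, B, C is n = AB × AC = (-1800, 4845, -7440).
The plane has equation n·P = -269145. For D: n·D = -308475.
-308475 ≠ -269145, so D is off the plane.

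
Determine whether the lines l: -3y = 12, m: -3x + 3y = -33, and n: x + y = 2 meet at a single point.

The three lines meet at one point iff the augmented coefficient matrix [aᵢ bᵢ cᵢ] has rank < 3, i.e. its determinant vanishes.
Here the determinant is 9.
Nonzero, so no common point exists.

No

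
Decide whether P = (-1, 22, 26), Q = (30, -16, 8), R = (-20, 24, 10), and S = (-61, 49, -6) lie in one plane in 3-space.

No

With P as base: PQ = (31, -38, -18), PR = (-19, 2, -16), PS = (-60, 27, -32).
PR × PS = (368, 352, -393).
PQ · (PR × PS) = 5106.
Since 5106 ≠ 0, the four points are not coplanar.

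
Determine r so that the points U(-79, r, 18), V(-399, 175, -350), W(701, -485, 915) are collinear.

-17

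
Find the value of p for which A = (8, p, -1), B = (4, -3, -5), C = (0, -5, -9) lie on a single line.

-1

Direction BC = (-4, -2, -4). From the x-coordinate of A, the parameter along the line is τ = (8 − 4)/(-4) = -1.
Then p = (-3) + (-1)·(-2) = -1.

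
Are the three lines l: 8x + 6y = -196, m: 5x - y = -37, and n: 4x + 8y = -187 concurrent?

No

Intersecting l and m: solving the 2×2 system gives (x, y) = (-11, -18).
Substitute into n: (4)(-11) + (8)(-18) = -188.
But n requires -187 ≠ -188, so the three lines have no common point.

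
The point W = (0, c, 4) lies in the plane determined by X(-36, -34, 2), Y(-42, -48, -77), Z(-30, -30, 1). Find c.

Coplanarity requires XY · (XZ × XW) = 0.
XY = (-6, -14, -79), XZ = (6, 4, -1); the triple product is linear in c with coefficient -480 and constant term -4320.
Setting it to zero: c = -9.

-9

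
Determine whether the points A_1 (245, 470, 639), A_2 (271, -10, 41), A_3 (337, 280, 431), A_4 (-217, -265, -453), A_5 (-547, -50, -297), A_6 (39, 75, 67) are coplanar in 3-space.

The plane through A_1, A_2, A_3 has normal n = A_1A_2 × A_1A_3 = (-13780, -49608, 39220) and equation n·P = -1630280.
Checking the remaining points: n·A_4 = -1630280, n·A_5 = -1630280, n·A_6 = -1630280.
All equal -1630280, so all 6 points lie in one plane.

Yes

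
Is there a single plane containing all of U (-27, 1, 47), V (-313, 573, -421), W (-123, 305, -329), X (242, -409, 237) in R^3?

Yes

The four points are coplanar iff the 3×3 determinant with rows UV, UW, UX is zero.
Rows: (-286, 572, -468), (-96, 304, -376), (269, -410, 190).
Expanding along the first row: (-286)(-96400) − (572)(82904) + (-468)(-42416) = 0.
Zero determinant ⇒ coplanar.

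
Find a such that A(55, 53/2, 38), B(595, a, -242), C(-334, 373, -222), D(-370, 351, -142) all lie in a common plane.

The points are coplanar iff AB · (AC × AD) = 0.
Expanding, this is linear in a: (40480)a + (4918320) = 0.
So a = -243/2.

-243/2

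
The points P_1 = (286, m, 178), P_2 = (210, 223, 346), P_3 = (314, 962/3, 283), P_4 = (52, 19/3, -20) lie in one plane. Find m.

829/3

The points are coplanar iff P_1P_2 · (P_1P_3 × P_1P_4) = 0.
Expanding, this is linear in m: (-48018)m + (13268974) = 0.
So m = 829/3.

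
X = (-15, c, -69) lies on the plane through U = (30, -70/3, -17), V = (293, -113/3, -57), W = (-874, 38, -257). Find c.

-19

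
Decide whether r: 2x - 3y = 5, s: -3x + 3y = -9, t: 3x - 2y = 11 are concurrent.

Lines aᵢx + bᵢy = cᵢ with pairwise distinct directions are concurrent exactly when det[aᵢ bᵢ cᵢ] = 0.
Here the determinant is -3.
Nonzero, so no common point exists.

No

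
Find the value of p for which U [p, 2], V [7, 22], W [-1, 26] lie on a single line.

The three points are collinear iff det[UV; UW] = 0.
This determinant is linear in p: (-4)p + (188) = 0, so p = 47.

47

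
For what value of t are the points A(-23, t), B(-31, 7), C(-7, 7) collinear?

The three points are collinear iff det[AB; AC] = 0.
This determinant is linear in t: (24)t + (-168) = 0, so t = 7.

7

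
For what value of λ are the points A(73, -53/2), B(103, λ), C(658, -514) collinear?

The three points are collinear iff det[AB; AC] = 0.
This determinant is linear in λ: (-585)λ + (-60255/2) = 0, so λ = -103/2.

-103/2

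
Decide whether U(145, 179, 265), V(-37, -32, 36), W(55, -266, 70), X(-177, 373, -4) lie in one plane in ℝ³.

With U as base: UV = (-182, -211, -229), UW = (-90, -445, -195), UX = (-322, 194, -269).
UW × UX = (157535, 38580, -160750).
UV · (UW × UX) = 0.
The scalar triple product vanishes, so the four points are coplanar.

Yes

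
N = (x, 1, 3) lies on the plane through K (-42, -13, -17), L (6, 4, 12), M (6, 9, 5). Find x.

Coplanarity requires KL · (KM × KN) = 0.
KL = (48, 17, 29), KM = (48, 22, 22); the triple product is linear in x with coefficient -264 and constant term -1584.
Setting it to zero: x = -6.

-6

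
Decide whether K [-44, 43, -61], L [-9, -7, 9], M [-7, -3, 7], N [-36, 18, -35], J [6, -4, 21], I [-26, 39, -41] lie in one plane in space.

No

The plane through K, L, M has normal n = KL × KM = (-180, 210, 240) and equation n·P = 2310.
Checking the remaining points: n·N = 1860, n·J = 3120, n·I = 3030.
Since n·N = 1860 ≠ 2310, N is off the plane and the points are not all coplanar.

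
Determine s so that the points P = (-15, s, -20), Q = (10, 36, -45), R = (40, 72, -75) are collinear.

6

Collinearity requires PQ × PR = 0; each component is linear in s.
The x-component gives (30)s + (-180) = 0, so s = 6.
The remaining components then also vanish.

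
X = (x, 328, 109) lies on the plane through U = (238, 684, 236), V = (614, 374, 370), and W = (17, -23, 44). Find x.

A normal to the plane is n = UV × UW = (154258, 42578, -334342).
X lies in the plane iff n · UX = 0.
This gives (154258)x + (-9409738) = 0, so x = 61.

61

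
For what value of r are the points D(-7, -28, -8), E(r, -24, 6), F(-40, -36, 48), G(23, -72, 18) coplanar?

Normal to plane DFG: n = (2256, 2538, 1692); plane equation n·P = -100392.
Requiring n·E = -100392: (2256)r + (-50760) = -100392.
So r = -22.

-22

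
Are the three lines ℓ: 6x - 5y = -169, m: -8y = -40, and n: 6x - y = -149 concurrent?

The three lines meet at one point iff the augmented coefficient matrix [aᵢ bᵢ cᵢ] has rank < 3, i.e. its determinant vanishes.
Here the determinant is 0.
It vanishes, so the lines are concurrent at (-24, 5).

Yes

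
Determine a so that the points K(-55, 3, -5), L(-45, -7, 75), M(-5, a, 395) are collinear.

-47

Direction KL = (10, -10, 80). From the x-coordinate of M, the parameter along the line is τ = (-5 − (-55))/10 = 5.
Then a = 3 + 5·(-10) = -47.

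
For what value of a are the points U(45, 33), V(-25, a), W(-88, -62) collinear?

Collinearity: (V − U) must be parallel to (W − U) = (-133, -95).
Cross-multiplying the components: (a − 33)·(-133) = (-70)·(-95).
Solving gives a = -17.

-17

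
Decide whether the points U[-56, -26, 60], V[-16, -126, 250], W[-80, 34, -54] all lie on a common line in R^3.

UV = (40, -100, 190), UW = (-24, 60, -114).
Each component of UW is -3/5 times the corresponding component of UV, so UW = -3/5·UV and the points are collinear.

Yes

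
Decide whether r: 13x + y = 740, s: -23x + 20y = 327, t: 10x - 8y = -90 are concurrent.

No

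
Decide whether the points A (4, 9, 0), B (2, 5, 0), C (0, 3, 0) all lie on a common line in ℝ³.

AB = (-2, -4, 0), AC = (-4, -6, 0).
Comparing components 1 and 2: (-2)(-6) − (-4)(-4) = -4 ≠ 0, so AB and AC are not parallel and the points are not collinear.

No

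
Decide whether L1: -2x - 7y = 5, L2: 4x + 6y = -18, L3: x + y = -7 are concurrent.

No

Intersecting L1 and L2: solving the 2×2 system gives (x, y) = (-6, 1).
Substitute into L3: (1)(-6) + (1)(1) = -5.
But L3 requires -7 ≠ -5, so the three lines have no common point.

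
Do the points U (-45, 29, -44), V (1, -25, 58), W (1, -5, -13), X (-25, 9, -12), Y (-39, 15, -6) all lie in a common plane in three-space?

Yes

The plane through U, V, W has normal n = UV × UW = (1794, 3266, 920) and equation n·P = -26496.
Checking the remaining points: n·X = -26496, n·Y = -26496.
All equal -26496, so all 5 points lie in one plane.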